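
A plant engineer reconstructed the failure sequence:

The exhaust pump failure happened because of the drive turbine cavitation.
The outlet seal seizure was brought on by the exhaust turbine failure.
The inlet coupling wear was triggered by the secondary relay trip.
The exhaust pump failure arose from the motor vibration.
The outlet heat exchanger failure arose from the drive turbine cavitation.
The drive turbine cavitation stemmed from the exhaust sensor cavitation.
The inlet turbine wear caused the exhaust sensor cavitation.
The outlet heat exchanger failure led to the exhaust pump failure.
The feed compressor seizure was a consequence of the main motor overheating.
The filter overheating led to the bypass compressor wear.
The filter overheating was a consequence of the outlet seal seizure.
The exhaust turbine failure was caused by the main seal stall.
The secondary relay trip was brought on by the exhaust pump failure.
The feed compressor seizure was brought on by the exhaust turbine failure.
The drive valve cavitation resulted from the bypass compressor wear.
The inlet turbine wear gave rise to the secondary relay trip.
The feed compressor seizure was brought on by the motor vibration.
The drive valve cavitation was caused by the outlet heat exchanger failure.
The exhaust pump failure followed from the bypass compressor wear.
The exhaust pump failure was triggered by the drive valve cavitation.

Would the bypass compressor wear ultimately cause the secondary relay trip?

Yes

There is a causal chain: the bypass compressor wear → the exhaust pump failure → the secondary relay trip.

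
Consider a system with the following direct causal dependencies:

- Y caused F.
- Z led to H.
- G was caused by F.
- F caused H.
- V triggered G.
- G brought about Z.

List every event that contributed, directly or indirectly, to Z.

F, G, V, Y

Immediate cause of Z: G.
Further upstream: V, Y, F.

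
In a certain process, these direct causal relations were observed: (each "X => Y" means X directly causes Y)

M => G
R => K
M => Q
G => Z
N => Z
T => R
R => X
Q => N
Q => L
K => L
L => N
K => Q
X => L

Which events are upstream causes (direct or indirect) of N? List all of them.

K, L, M, Q, R, T, X

Immediate causes of N: Q, L.
Further upstream: M, T, R, K, X.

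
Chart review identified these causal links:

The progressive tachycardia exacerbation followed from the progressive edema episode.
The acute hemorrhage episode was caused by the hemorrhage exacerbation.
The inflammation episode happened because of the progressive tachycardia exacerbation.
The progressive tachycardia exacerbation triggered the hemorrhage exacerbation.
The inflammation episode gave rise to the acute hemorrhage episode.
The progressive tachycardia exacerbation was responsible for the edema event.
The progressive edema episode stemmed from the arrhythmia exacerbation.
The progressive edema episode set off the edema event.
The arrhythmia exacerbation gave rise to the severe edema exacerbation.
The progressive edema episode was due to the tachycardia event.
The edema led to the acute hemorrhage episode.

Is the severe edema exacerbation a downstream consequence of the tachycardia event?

No

The tachycardia event leads to the progressive edema episode, the progressive tachycardia exacerbation, the hemorrhage exacerbation, the inflammation episode, the edema event, the acute hemorrhage episode; the severe edema exacerbation is not among them.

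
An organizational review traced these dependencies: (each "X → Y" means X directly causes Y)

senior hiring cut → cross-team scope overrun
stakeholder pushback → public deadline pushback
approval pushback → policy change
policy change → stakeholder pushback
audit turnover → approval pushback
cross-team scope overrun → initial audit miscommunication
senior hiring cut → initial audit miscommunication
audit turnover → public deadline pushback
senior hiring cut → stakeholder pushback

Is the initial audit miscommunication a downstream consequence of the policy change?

The policy change leads to the stakeholder pushback, the public deadline pushback; the initial audit miscommunication is not among them.

No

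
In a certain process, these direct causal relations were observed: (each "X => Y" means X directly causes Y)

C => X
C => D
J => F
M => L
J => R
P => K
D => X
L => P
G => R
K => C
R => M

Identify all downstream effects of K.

C, D, X

Direct effects: C.
2 steps out: D, X.
Not reachable from it: J, F, G, R, M, L, P.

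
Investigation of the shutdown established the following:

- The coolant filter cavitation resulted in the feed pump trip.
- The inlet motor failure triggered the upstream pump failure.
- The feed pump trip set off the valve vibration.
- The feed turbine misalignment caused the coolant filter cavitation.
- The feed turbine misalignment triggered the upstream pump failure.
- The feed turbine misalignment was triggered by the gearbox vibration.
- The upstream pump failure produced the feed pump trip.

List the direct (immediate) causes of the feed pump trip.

Upstream contributors include the gearbox vibration, the feed turbine misalignment, the inlet motor failure, but only the coolant filter cavitation, the upstream pump failure feed directly into the feed pump trip.

the coolant filter cavitation, the upstream pump failure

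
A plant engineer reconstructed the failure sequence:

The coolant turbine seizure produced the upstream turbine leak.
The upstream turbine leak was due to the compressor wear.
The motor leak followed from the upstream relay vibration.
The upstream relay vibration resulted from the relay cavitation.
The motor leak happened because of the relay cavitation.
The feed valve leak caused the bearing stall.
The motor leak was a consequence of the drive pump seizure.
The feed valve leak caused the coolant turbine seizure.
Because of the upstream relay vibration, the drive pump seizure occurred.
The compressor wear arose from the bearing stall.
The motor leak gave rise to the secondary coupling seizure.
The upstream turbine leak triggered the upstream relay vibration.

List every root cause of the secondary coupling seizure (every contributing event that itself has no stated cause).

Tracing upstream from the secondary coupling seizure: the secondary coupling seizure ← the motor leak ← the upstream relay vibration ← the upstream turbine leak ← the coolant turbine seizure ← the feed valve leak.
A separate upstream branch: the secondary coupling seizure ← the motor leak ← the relay cavitation.
Each of those chain origins has no stated cause.

the feed valve leak, the relay cavitation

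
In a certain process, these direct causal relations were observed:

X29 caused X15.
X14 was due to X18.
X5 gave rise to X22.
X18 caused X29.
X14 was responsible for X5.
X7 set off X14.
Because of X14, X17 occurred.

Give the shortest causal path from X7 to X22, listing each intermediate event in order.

X7 → X14 → X5 → X22

X7 → X14
X14 → X5
X5 → X22
Length: 3 steps.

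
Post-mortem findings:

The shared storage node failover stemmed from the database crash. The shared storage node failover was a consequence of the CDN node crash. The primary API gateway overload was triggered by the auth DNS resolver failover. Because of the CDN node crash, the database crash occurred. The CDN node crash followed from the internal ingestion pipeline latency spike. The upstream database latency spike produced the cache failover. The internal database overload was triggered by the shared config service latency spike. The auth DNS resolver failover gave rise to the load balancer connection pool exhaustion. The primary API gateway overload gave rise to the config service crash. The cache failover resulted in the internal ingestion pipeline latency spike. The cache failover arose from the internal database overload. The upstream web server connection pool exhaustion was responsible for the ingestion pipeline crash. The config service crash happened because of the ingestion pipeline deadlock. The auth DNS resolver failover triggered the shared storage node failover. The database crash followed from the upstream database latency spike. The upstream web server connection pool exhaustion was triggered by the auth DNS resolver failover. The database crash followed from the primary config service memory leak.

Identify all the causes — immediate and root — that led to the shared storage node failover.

Immediate causes of the shared storage node failover: the auth DNS resolver failover, the CDN node crash, the database crash.
Further upstream: the upstream database latency spike, the shared config service latency spike, the internal database overload, the cache failover, the internal ingestion pipeline latency spike, the primary config service memory leak.

the CDN node crash, the auth DNS resolver failover, the cache failover, the database crash, the internal database overload, the internal ingestion pipeline latency spike, the primary config service memory leak, the shared config service latency spike, the upstream database latency spike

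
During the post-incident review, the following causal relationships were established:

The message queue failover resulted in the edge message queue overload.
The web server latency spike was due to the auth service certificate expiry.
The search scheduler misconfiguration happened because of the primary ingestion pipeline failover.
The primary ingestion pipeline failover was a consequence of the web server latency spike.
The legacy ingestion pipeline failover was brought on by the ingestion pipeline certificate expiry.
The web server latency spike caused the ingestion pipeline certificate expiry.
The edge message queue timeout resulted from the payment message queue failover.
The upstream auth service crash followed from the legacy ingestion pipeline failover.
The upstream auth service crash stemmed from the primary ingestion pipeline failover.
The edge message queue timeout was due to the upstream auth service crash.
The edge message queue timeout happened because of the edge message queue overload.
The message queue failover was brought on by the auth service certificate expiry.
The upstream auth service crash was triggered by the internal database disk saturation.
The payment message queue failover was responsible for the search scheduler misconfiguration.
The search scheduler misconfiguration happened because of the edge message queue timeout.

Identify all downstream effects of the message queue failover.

the edge message queue overload, the edge message queue timeout, the search scheduler misconfiguration

Direct effects: the edge message queue overload.
2 steps out: the edge message queue timeout.
3 steps out: the search scheduler misconfiguration.
Not reachable from it: the auth service certificate expiry, the web server latency spike, the ingestion pipeline certificate expiry, the internal database disk saturation, the legacy ingestion pipeline failover, the primary ingestion pipeline failover, the upstream auth service crash, the payment message queue failover.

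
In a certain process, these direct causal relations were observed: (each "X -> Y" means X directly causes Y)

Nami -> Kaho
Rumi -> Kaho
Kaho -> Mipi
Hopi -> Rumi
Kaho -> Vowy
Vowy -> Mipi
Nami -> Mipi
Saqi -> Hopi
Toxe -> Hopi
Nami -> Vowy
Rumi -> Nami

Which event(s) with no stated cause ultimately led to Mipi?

Tracing upstream from Mipi: Mipi ← Nami ← Rumi ← Hopi ← Saqi.
A separate upstream branch: Mipi ← Nami ← Rumi ← Hopi ← Toxe.
Each of those chain origins has no stated cause.

Saqi, Toxe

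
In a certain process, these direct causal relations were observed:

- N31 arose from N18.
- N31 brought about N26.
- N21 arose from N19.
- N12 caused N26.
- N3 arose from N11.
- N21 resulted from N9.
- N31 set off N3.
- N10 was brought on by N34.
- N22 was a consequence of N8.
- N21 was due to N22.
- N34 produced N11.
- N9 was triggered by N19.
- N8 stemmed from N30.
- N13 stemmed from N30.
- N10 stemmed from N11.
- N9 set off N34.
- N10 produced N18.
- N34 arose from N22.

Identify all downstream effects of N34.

N10, N11, N18, N26, N3, N31

Direct effects: N11, N10.
2 steps out: N18, N3.
3 steps out: N31.
4 steps out: N26.
Not reachable from it: N30, N8, N19, N22, N9, N21, N13, N12.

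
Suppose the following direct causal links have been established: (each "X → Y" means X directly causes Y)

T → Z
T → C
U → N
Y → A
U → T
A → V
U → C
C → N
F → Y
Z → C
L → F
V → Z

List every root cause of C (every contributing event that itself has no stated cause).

Tracing upstream from C: C ← Z ← V ← A ← Y ← F ← L.
A separate upstream branch: C ← U.
Each of those chain origins has no stated cause.

L, U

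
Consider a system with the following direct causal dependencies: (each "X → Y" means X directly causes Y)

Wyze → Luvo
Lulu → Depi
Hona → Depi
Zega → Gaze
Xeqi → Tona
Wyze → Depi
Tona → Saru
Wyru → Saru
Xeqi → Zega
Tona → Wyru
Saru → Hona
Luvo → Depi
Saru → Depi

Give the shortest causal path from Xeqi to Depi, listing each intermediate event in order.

Xeqi → Tona
Tona → Saru
Saru → Depi
Length: 3 steps.

Xeqi → Tona → Saru → Depi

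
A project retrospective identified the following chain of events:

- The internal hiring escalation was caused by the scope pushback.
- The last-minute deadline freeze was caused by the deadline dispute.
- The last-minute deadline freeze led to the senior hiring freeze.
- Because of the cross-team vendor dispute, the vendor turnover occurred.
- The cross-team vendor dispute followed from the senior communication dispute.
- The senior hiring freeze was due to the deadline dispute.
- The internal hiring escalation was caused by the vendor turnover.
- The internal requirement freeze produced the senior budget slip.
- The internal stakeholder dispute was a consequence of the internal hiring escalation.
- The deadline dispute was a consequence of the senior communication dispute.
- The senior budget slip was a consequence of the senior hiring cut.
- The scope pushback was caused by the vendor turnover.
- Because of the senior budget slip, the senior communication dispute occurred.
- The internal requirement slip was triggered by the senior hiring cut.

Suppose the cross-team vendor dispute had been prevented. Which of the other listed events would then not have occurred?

Downstream of the cross-team vendor dispute: the vendor turnover, the scope pushback, the internal hiring escalation, the internal stakeholder dispute.

the internal hiring escalation, the internal stakeholder dispute, the scope pushback, the vendor turnover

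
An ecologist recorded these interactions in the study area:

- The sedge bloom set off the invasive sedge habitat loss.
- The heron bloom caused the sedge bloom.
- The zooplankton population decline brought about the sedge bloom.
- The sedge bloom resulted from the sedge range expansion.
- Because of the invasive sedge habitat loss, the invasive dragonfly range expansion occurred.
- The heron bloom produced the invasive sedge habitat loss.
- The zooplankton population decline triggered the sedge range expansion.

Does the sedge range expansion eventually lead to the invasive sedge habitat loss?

Yes

There is a causal chain: the sedge range expansion → the sedge bloom → the invasive sedge habitat loss.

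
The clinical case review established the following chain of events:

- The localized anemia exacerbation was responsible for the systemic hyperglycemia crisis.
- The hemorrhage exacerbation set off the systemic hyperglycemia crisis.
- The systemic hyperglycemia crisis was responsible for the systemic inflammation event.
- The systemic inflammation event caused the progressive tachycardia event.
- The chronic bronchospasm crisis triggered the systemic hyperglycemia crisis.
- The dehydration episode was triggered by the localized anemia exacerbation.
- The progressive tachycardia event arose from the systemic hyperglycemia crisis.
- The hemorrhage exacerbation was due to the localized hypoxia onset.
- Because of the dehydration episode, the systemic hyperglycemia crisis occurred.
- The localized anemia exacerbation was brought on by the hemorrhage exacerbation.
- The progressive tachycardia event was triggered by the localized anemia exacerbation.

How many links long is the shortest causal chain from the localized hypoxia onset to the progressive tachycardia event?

3

Shortest chain: the localized hypoxia onset → the hemorrhage exacerbation → the localized anemia exacerbation → the progressive tachycardia event.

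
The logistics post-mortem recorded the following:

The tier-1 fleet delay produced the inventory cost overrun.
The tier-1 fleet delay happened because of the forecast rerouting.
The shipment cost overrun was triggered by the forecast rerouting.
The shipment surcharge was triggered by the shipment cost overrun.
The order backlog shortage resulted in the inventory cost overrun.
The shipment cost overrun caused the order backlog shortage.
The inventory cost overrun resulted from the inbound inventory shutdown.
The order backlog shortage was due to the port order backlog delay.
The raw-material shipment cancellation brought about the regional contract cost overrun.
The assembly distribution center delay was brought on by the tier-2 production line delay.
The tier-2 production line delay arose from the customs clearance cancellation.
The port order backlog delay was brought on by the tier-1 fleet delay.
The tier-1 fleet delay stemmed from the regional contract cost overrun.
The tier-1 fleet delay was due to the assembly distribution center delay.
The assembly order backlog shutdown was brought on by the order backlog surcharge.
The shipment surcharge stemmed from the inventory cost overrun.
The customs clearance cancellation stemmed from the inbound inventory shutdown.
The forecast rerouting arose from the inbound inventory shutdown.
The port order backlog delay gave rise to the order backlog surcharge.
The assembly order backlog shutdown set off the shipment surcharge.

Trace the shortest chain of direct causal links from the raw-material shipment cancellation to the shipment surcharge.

the raw-material shipment cancellation → the regional contract cost overrun → the tier-1 fleet delay → the inventory cost overrun → the shipment surcharge

the raw-material shipment cancellation → the regional contract cost overrun
the regional contract cost overrun → the tier-1 fleet delay
the tier-1 fleet delay → the inventory cost overrun
the inventory cost overrun → the shipment surcharge
Length: 4 steps.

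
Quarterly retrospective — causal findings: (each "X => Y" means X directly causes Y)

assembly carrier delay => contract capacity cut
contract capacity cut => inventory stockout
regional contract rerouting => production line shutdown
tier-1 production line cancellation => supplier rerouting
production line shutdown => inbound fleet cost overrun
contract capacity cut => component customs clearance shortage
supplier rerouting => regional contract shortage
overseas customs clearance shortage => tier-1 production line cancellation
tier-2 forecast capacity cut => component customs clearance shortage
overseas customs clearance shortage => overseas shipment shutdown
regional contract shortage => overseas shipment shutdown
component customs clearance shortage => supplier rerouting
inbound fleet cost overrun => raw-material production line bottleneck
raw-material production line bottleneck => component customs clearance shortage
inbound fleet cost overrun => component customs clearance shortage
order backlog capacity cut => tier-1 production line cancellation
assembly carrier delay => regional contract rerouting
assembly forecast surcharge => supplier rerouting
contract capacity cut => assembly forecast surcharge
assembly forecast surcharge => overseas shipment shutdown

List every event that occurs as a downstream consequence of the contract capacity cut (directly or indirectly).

the assembly forecast surcharge, the component customs clearance shortage, the inventory stockout, the overseas shipment shutdown, the regional contract shortage, the supplier rerouting

Direct effects: the assembly forecast surcharge, the inventory stockout, the component customs clearance shortage.
2 steps out: the supplier rerouting, the overseas shipment shutdown.
3 steps out: the regional contract shortage.
Not reachable from it: the assembly carrier delay, the regional contract rerouting, the production line shutdown, the order backlog capacity cut, the inbound fleet cost overrun, the tier-2 forecast capacity cut, the overseas customs clearance shortage, the raw-material production line bottleneck, the tier-1 production line cancellation.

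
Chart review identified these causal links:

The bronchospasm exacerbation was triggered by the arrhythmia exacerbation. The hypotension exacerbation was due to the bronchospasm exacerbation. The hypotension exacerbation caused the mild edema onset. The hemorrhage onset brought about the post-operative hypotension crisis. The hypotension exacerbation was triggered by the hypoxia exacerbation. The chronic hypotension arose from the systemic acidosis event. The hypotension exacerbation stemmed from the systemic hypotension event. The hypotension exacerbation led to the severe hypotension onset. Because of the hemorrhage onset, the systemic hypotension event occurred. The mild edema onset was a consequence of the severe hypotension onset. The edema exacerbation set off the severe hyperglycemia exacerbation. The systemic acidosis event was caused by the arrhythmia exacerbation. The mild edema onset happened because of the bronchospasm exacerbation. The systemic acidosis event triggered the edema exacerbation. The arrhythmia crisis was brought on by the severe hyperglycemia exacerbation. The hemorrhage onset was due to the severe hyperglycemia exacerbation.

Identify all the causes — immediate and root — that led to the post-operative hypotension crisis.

the arrhythmia exacerbation, the edema exacerbation, the hemorrhage onset, the severe hyperglycemia exacerbation, the systemic acidosis event

Immediate cause of the post-operative hypotension crisis: the hemorrhage onset.
Further upstream: the arrhythmia exacerbation, the systemic acidosis event, the edema exacerbation, the severe hyperglycemia exacerbation.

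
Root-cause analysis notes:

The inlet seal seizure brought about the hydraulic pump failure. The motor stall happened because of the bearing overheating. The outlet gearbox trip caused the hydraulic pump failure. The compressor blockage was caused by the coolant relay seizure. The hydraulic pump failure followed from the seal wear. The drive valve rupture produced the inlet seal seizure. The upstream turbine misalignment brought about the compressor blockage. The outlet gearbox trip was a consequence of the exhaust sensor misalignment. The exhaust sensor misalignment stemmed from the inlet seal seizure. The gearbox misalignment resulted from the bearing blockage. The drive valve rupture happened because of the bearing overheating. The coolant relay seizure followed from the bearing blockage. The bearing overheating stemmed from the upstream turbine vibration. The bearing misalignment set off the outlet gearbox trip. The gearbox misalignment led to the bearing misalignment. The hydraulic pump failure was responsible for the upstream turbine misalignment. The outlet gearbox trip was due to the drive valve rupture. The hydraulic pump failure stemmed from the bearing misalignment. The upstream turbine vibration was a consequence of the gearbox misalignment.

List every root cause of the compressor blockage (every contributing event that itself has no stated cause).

Tracing upstream from the compressor blockage: the compressor blockage ← the coolant relay seizure ← the bearing blockage.
A separate upstream branch: the compressor blockage ← the upstream turbine misalignment ← the hydraulic pump failure ← the seal wear.
Each of those chain origins has no stated cause.

the bearing blockage, the seal wear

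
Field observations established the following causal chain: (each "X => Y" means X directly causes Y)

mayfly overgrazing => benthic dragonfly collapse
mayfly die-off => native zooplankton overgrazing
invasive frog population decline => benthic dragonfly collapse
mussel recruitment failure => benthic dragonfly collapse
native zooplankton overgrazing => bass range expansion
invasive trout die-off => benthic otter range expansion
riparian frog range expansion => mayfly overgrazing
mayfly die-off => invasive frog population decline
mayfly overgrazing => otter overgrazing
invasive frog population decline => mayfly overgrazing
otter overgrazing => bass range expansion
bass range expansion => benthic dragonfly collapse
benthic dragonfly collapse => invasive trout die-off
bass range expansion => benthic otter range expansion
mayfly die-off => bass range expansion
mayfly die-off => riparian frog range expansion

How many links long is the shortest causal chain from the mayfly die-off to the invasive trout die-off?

3

Shortest chain: the mayfly die-off → the invasive frog population decline → the benthic dragonfly collapse → the invasive trout die-off.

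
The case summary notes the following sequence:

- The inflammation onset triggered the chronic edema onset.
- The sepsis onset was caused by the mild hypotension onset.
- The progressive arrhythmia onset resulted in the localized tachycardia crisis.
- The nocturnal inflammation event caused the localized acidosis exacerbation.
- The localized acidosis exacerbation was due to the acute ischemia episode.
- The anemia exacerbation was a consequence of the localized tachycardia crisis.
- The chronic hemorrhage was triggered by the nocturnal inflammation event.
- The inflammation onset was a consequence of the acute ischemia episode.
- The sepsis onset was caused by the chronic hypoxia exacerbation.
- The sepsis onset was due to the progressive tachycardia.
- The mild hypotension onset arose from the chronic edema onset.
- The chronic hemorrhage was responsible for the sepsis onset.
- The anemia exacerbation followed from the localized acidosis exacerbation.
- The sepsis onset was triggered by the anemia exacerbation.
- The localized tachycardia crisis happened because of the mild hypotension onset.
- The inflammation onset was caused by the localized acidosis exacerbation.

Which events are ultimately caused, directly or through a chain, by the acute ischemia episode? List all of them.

the anemia exacerbation, the chronic edema onset, the inflammation onset, the localized acidosis exacerbation, the localized tachycardia crisis, the mild hypotension onset, the sepsis onset

Direct effects: the localized acidosis exacerbation, the inflammation onset.
2 steps out: the chronic edema onset, the anemia exacerbation.
3 steps out: the mild hypotension onset, the sepsis onset.
4 steps out: the localized tachycardia crisis.
Not reachable from it: the nocturnal inflammation event, the chronic hypoxia exacerbation, the progressive arrhythmia onset, the progressive tachycardia, the chronic hemorrhage.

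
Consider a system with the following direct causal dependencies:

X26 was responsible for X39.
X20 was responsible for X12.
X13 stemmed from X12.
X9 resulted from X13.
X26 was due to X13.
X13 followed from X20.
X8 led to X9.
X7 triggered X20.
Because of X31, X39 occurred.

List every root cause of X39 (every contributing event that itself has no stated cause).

Tracing upstream from X39: X39 ← X31.
A separate upstream branch: X39 ← X26 ← X13 ← X20 ← X7.
Each of those chain origins has no stated cause.

X31, X7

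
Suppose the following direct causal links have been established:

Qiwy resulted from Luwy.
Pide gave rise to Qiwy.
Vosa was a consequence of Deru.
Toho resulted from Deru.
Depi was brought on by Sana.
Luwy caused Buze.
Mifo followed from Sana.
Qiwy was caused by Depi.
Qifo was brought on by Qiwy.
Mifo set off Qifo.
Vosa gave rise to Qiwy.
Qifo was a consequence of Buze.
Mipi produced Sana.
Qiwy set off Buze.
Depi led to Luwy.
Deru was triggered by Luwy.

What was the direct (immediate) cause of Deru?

Upstream contributors include Mipi, Sana, Depi, but only Luwy feeds directly into Deru.

Luwy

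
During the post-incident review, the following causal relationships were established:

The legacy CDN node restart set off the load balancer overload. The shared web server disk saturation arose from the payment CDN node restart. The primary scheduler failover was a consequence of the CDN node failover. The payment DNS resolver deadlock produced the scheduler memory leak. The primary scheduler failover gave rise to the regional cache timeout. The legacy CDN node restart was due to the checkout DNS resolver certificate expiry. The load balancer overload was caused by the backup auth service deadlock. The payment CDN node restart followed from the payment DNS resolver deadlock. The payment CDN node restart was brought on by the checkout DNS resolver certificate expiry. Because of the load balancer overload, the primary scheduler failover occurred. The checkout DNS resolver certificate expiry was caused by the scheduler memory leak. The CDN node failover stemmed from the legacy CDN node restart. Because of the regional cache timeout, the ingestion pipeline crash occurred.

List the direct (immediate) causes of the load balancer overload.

Upstream contributors include the payment DNS resolver deadlock, the scheduler memory leak, the checkout DNS resolver certificate expiry, but only the backup auth service deadlock, the legacy CDN node restart feed directly into the load balancer overload.

the backup auth service deadlock, the legacy CDN node restart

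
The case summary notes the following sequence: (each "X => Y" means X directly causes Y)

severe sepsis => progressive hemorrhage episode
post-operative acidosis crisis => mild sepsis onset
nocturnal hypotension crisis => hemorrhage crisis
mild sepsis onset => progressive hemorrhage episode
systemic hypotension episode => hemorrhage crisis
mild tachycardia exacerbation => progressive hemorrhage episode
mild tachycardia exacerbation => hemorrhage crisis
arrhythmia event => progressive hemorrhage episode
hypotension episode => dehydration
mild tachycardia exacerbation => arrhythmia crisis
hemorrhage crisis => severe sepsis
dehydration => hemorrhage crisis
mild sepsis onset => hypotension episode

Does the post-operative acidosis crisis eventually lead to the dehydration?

Yes

There is a causal chain: the post-operative acidosis crisis → the mild sepsis onset → the hypotension episode → the dehydration.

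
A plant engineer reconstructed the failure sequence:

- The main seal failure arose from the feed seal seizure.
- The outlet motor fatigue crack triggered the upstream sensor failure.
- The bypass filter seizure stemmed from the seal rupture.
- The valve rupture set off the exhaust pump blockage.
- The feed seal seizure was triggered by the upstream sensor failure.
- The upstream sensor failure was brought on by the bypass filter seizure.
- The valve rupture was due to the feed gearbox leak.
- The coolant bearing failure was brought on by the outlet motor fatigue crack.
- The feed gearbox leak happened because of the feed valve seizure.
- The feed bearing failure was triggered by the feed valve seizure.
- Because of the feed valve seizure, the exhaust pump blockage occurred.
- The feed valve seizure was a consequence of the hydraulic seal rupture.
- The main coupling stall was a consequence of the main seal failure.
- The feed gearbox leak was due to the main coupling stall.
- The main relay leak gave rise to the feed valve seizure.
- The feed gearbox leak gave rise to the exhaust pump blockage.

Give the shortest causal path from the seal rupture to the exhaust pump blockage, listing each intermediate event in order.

the seal rupture → the bypass filter seizure → the upstream sensor failure → the feed seal seizure → the main seal failure → the main coupling stall → the feed gearbox leak → the exhaust pump blockage

the seal rupture → the bypass filter seizure
the bypass filter seizure → the upstream sensor failure
the upstream sensor failure → the feed seal seizure
the feed seal seizure → the main seal failure
the main seal failure → the main coupling stall
the main coupling stall → the feed gearbox leak
the feed gearbox leak → the exhaust pump blockage
Length: 7 steps.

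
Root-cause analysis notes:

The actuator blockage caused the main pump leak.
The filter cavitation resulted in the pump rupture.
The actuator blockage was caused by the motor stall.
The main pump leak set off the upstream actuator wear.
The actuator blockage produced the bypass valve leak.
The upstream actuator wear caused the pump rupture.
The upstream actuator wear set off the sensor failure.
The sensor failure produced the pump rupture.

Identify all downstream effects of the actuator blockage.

Direct effects: the bypass valve leak, the main pump leak.
2 steps out: the upstream actuator wear.
3 steps out: the sensor failure, the pump rupture.
Not reachable from it: the motor stall, the filter cavitation.

the bypass valve leak, the main pump leak, the pump rupture, the sensor failure, the upstream actuator wear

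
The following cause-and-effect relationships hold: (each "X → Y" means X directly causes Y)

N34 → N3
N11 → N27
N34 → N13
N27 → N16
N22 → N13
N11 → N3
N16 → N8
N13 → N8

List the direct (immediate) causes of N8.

Upstream contributors include N11, N34, N27, N22, but only N13, N16 feed directly into N8.

N13, N16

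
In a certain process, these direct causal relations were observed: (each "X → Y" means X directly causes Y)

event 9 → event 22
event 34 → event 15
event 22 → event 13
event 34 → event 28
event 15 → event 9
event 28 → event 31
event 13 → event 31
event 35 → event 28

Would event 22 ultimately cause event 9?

No

Event 22 leads to event 13, event 31; event 9 is not among them.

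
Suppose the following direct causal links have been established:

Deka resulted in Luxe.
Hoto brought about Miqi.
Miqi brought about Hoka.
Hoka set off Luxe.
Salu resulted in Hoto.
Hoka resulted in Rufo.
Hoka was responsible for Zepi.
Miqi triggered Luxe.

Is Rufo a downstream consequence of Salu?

Yes

There is a causal chain: Salu → Hoto → Miqi → Hoka → Rufo.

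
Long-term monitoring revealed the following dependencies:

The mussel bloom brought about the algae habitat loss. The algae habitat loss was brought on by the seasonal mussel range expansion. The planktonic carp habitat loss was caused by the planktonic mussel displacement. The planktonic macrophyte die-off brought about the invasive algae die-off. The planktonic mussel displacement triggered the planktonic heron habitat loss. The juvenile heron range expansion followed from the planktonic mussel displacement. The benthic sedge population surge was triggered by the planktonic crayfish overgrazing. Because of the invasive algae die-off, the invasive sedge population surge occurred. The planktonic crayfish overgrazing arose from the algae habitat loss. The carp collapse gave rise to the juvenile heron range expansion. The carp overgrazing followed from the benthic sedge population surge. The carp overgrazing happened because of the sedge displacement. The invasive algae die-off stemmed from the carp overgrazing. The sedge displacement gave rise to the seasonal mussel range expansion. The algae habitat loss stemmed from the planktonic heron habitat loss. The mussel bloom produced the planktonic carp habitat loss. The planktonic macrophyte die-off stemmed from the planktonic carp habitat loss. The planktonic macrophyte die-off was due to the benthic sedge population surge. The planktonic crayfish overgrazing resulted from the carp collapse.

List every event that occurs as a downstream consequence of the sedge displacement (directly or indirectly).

Direct effects: the seasonal mussel range expansion, the carp overgrazing.
2 steps out: the algae habitat loss, the invasive algae die-off.
3 steps out: the planktonic crayfish overgrazing, the invasive sedge population surge.
4 steps out: the benthic sedge population surge.
5 steps out: the planktonic macrophyte die-off.
Not reachable from it: the planktonic mussel displacement, the carp collapse, the planktonic heron habitat loss, the mussel bloom, the planktonic carp habitat loss, the juvenile heron range expansion.

the algae habitat loss, the benthic sedge population surge, the carp overgrazing, the invasive algae die-off, the invasive sedge population surge, the planktonic crayfish overgrazing, the planktonic macrophyte die-off, the seasonal mussel range expansion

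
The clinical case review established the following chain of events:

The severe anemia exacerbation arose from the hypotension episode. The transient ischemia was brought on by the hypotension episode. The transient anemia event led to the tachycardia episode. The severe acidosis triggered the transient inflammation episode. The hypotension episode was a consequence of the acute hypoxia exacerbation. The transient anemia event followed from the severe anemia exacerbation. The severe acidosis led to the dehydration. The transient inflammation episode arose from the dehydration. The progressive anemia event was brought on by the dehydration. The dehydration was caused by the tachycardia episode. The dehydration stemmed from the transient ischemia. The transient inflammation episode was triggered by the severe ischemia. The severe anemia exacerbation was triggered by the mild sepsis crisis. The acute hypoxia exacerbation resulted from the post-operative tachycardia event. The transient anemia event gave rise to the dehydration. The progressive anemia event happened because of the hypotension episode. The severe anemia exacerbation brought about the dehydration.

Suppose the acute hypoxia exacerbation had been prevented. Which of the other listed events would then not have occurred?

the hypotension episode, the transient ischemia

Downstream of the acute hypoxia exacerbation: the hypotension episode, the severe anemia exacerbation, the transient anemia event, the tachycardia episode, the transient ischemia, the dehydration, the transient inflammation episode, the progressive anemia event.
Of those, still caused via another path: the severe anemia exacerbation, the transient anemia event, the tachycardia episode, the dehydration, the transient inflammation episode, the progressive anemia event.
The remainder have no surviving cause.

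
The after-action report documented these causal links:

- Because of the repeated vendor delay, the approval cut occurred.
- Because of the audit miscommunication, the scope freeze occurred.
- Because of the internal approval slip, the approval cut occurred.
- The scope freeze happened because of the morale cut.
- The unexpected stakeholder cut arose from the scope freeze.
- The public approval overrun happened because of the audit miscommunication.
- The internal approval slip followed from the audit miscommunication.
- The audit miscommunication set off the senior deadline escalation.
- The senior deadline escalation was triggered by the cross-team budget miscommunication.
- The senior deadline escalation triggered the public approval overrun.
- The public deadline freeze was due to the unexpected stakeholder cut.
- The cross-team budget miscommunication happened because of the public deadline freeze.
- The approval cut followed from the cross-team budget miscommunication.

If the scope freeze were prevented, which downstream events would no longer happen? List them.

Downstream of the scope freeze: the unexpected stakeholder cut, the public deadline freeze, the cross-team budget miscommunication, the senior deadline escalation, the public approval overrun, the approval cut.
Of those, still caused via another path: the senior deadline escalation, the public approval overrun, the approval cut.
The remainder have no surviving cause.

the cross-team budget miscommunication, the public deadline freeze, the unexpected stakeholder cut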